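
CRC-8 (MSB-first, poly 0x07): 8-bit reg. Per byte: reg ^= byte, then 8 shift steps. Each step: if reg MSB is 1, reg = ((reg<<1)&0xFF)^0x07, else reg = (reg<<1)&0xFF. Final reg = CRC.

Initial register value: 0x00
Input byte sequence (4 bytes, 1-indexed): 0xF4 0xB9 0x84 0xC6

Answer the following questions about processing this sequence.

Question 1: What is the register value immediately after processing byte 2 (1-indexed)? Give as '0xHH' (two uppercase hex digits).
Answer: 0x66

Derivation:
After byte 1 (0xF4): reg=0xC2
After byte 2 (0xB9): reg=0x66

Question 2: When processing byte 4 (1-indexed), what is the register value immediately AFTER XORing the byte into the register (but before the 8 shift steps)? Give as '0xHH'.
Answer: 0x66

Derivation:
Register before byte 4: 0xA0
Byte 4: 0xC6
0xA0 XOR 0xC6 = 0x66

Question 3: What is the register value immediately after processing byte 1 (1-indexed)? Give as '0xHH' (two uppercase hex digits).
After byte 1 (0xF4): reg=0xC2

Answer: 0xC2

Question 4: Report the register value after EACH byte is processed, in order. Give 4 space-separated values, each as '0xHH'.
0xC2 0x66 0xA0 0x35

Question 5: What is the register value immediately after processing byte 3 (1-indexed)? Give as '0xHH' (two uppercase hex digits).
Answer: 0xA0

Derivation:
After byte 1 (0xF4): reg=0xC2
After byte 2 (0xB9): reg=0x66
After byte 3 (0x84): reg=0xA0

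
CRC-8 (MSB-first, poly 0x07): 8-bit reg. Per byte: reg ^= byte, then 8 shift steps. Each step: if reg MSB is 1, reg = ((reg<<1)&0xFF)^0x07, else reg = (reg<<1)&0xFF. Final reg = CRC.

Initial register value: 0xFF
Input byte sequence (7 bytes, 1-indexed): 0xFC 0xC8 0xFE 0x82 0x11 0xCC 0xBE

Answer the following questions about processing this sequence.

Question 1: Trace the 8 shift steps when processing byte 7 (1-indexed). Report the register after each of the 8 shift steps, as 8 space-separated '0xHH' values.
Answer: 0x65 0xCA 0x93 0x21 0x42 0x84 0x0F 0x1E

Derivation:
After byte 1 (0xFC): reg=0x09
After byte 2 (0xC8): reg=0x49
After byte 3 (0xFE): reg=0x0C
After byte 4 (0x82): reg=0xA3
After byte 5 (0x11): reg=0x17
After byte 6 (0xCC): reg=0x0F
Register before byte 7: 0x0F
After XOR with byte 0xBE: 0xB1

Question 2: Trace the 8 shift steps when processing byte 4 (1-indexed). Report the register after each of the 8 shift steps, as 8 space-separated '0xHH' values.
Answer: 0x1B 0x36 0x6C 0xD8 0xB7 0x69 0xD2 0xA3

Derivation:
After byte 1 (0xFC): reg=0x09
After byte 2 (0xC8): reg=0x49
After byte 3 (0xFE): reg=0x0C
Register before byte 4: 0x0C
After XOR with byte 0x82: 0x8E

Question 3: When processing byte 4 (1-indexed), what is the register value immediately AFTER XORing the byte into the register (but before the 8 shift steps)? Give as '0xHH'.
Answer: 0x8E

Derivation:
Register before byte 4: 0x0C
Byte 4: 0x82
0x0C XOR 0x82 = 0x8E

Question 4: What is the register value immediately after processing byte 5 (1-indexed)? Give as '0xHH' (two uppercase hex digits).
After byte 1 (0xFC): reg=0x09
After byte 2 (0xC8): reg=0x49
After byte 3 (0xFE): reg=0x0C
After byte 4 (0x82): reg=0xA3
After byte 5 (0x11): reg=0x17

Answer: 0x17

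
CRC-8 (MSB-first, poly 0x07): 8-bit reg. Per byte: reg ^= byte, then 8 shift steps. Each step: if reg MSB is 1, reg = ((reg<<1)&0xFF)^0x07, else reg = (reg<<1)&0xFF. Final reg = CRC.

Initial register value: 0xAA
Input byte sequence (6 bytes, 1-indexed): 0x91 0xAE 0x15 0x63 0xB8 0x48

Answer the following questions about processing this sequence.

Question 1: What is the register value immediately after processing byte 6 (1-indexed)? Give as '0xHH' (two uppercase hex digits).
Answer: 0x79

Derivation:
After byte 1 (0x91): reg=0xA1
After byte 2 (0xAE): reg=0x2D
After byte 3 (0x15): reg=0xA8
After byte 4 (0x63): reg=0x7F
After byte 5 (0xB8): reg=0x5B
After byte 6 (0x48): reg=0x79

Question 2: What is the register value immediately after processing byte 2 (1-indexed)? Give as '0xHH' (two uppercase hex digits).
Answer: 0x2D

Derivation:
After byte 1 (0x91): reg=0xA1
After byte 2 (0xAE): reg=0x2D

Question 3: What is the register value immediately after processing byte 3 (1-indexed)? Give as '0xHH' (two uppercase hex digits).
After byte 1 (0x91): reg=0xA1
After byte 2 (0xAE): reg=0x2D
After byte 3 (0x15): reg=0xA8

Answer: 0xA8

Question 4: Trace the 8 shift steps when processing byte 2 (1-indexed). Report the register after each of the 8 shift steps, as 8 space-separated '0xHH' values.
Answer: 0x1E 0x3C 0x78 0xF0 0xE7 0xC9 0x95 0x2D

Derivation:
After byte 1 (0x91): reg=0xA1
Register before byte 2: 0xA1
After XOR with byte 0xAE: 0x0F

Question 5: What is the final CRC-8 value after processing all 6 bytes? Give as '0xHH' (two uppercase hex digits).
Answer: 0x79

Derivation:
After byte 1 (0x91): reg=0xA1
After byte 2 (0xAE): reg=0x2D
After byte 3 (0x15): reg=0xA8
After byte 4 (0x63): reg=0x7F
After byte 5 (0xB8): reg=0x5B
After byte 6 (0x48): reg=0x79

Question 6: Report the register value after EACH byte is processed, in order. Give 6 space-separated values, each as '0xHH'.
0xA1 0x2D 0xA8 0x7F 0x5B 0x79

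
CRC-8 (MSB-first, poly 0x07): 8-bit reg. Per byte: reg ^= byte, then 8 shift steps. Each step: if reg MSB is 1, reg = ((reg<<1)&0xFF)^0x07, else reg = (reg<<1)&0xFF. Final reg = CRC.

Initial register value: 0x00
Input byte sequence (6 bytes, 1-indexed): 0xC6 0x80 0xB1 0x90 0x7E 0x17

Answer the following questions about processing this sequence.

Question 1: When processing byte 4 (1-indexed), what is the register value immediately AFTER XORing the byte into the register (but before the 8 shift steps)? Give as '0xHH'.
Register before byte 4: 0x58
Byte 4: 0x90
0x58 XOR 0x90 = 0xC8

Answer: 0xC8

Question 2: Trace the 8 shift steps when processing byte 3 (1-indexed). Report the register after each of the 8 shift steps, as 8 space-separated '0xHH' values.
After byte 1 (0xC6): reg=0x5C
After byte 2 (0x80): reg=0x1A
Register before byte 3: 0x1A
After XOR with byte 0xB1: 0xAB

Answer: 0x51 0xA2 0x43 0x86 0x0B 0x16 0x2C 0x58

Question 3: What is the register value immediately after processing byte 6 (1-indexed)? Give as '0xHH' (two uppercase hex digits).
Answer: 0xCD

Derivation:
After byte 1 (0xC6): reg=0x5C
After byte 2 (0x80): reg=0x1A
After byte 3 (0xB1): reg=0x58
After byte 4 (0x90): reg=0x76
After byte 5 (0x7E): reg=0x38
After byte 6 (0x17): reg=0xCD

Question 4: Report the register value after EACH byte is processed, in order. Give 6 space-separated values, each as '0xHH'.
0x5C 0x1A 0x58 0x76 0x38 0xCD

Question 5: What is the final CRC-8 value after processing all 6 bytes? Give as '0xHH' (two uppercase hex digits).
After byte 1 (0xC6): reg=0x5C
After byte 2 (0x80): reg=0x1A
After byte 3 (0xB1): reg=0x58
After byte 4 (0x90): reg=0x76
After byte 5 (0x7E): reg=0x38
After byte 6 (0x17): reg=0xCD

Answer: 0xCD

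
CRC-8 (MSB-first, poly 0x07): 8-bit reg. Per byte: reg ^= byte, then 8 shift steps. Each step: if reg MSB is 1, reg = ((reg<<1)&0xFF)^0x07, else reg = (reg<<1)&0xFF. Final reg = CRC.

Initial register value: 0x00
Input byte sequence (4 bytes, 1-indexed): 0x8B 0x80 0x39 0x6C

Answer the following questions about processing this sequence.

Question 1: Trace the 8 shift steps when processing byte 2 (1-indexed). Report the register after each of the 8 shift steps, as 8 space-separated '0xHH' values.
Answer: 0x70 0xE0 0xC7 0x89 0x15 0x2A 0x54 0xA8

Derivation:
After byte 1 (0x8B): reg=0xB8
Register before byte 2: 0xB8
After XOR with byte 0x80: 0x38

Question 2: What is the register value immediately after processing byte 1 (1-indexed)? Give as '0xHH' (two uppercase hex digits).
After byte 1 (0x8B): reg=0xB8

Answer: 0xB8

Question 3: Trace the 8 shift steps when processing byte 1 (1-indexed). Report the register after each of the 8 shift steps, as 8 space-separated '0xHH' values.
Answer: 0x11 0x22 0x44 0x88 0x17 0x2E 0x5C 0xB8

Derivation:
Register before byte 1: 0x00
After XOR with byte 0x8B: 0x8B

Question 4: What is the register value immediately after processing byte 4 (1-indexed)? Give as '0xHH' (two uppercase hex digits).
Answer: 0xF7

Derivation:
After byte 1 (0x8B): reg=0xB8
After byte 2 (0x80): reg=0xA8
After byte 3 (0x39): reg=0xFE
After byte 4 (0x6C): reg=0xF7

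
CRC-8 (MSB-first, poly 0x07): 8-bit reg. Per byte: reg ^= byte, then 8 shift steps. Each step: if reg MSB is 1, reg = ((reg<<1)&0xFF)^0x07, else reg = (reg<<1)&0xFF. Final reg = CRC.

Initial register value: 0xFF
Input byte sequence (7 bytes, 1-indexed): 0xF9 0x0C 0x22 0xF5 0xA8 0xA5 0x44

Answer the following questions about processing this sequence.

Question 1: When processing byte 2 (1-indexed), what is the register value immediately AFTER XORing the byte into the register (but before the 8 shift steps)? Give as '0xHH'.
Register before byte 2: 0x12
Byte 2: 0x0C
0x12 XOR 0x0C = 0x1E

Answer: 0x1E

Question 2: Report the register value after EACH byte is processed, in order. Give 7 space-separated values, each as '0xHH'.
0x12 0x5A 0x6F 0xCF 0x32 0xEC 0x51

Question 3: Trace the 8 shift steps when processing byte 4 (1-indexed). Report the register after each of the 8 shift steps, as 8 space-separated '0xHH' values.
After byte 1 (0xF9): reg=0x12
After byte 2 (0x0C): reg=0x5A
After byte 3 (0x22): reg=0x6F
Register before byte 4: 0x6F
After XOR with byte 0xF5: 0x9A

Answer: 0x33 0x66 0xCC 0x9F 0x39 0x72 0xE4 0xCF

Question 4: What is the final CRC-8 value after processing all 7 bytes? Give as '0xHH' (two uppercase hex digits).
Answer: 0x51

Derivation:
After byte 1 (0xF9): reg=0x12
After byte 2 (0x0C): reg=0x5A
After byte 3 (0x22): reg=0x6F
After byte 4 (0xF5): reg=0xCF
After byte 5 (0xA8): reg=0x32
After byte 6 (0xA5): reg=0xEC
After byte 7 (0x44): reg=0x51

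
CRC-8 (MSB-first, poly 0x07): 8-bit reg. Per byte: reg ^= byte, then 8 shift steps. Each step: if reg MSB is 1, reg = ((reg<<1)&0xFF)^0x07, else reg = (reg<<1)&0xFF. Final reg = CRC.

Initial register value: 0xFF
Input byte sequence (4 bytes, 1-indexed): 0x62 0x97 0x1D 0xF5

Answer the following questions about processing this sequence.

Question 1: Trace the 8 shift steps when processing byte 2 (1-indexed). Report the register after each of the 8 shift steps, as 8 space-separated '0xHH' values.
After byte 1 (0x62): reg=0xDA
Register before byte 2: 0xDA
After XOR with byte 0x97: 0x4D

Answer: 0x9A 0x33 0x66 0xCC 0x9F 0x39 0x72 0xE4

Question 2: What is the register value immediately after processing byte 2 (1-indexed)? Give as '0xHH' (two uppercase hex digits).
After byte 1 (0x62): reg=0xDA
After byte 2 (0x97): reg=0xE4

Answer: 0xE4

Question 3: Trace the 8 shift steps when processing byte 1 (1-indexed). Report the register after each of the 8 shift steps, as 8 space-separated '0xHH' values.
Register before byte 1: 0xFF
After XOR with byte 0x62: 0x9D

Answer: 0x3D 0x7A 0xF4 0xEF 0xD9 0xB5 0x6D 0xDA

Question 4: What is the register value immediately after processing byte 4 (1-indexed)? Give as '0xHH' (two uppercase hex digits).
After byte 1 (0x62): reg=0xDA
After byte 2 (0x97): reg=0xE4
After byte 3 (0x1D): reg=0xE1
After byte 4 (0xF5): reg=0x6C

Answer: 0x6C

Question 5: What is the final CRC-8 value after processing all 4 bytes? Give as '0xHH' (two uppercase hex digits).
Answer: 0x6C

Derivation:
After byte 1 (0x62): reg=0xDA
After byte 2 (0x97): reg=0xE4
After byte 3 (0x1D): reg=0xE1
After byte 4 (0xF5): reg=0x6C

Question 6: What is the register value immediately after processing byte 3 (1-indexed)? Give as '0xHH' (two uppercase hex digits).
Answer: 0xE1

Derivation:
After byte 1 (0x62): reg=0xDA
After byte 2 (0x97): reg=0xE4
After byte 3 (0x1D): reg=0xE1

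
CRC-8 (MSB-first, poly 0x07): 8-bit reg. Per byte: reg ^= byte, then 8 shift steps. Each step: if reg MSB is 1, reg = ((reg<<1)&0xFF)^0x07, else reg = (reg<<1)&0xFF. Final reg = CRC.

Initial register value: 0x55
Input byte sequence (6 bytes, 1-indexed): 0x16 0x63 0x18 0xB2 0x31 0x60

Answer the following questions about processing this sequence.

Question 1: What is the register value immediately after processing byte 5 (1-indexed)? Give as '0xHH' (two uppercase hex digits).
After byte 1 (0x16): reg=0xCE
After byte 2 (0x63): reg=0x4A
After byte 3 (0x18): reg=0xB9
After byte 4 (0xB2): reg=0x31
After byte 5 (0x31): reg=0x00

Answer: 0x00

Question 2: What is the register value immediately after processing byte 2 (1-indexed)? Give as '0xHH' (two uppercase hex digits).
After byte 1 (0x16): reg=0xCE
After byte 2 (0x63): reg=0x4A

Answer: 0x4A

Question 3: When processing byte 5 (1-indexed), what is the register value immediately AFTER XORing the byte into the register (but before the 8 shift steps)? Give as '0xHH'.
Answer: 0x00

Derivation:
Register before byte 5: 0x31
Byte 5: 0x31
0x31 XOR 0x31 = 0x00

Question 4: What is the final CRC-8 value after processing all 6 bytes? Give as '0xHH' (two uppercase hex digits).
After byte 1 (0x16): reg=0xCE
After byte 2 (0x63): reg=0x4A
After byte 3 (0x18): reg=0xB9
After byte 4 (0xB2): reg=0x31
After byte 5 (0x31): reg=0x00
After byte 6 (0x60): reg=0x27

Answer: 0x27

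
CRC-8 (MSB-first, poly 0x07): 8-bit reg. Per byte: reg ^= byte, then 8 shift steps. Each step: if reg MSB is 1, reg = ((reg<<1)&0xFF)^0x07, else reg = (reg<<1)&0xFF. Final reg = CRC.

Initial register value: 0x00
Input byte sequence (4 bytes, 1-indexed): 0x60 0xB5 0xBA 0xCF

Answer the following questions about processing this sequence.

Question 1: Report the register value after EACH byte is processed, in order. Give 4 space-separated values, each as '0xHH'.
0x27 0xF7 0xE4 0xD1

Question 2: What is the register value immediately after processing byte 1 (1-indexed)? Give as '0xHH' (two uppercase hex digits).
Answer: 0x27

Derivation:
After byte 1 (0x60): reg=0x27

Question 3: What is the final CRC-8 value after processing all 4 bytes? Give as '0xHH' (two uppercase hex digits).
Answer: 0xD1

Derivation:
After byte 1 (0x60): reg=0x27
After byte 2 (0xB5): reg=0xF7
After byte 3 (0xBA): reg=0xE4
After byte 4 (0xCF): reg=0xD1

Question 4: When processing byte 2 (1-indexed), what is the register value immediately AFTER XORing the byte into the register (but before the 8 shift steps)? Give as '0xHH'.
Register before byte 2: 0x27
Byte 2: 0xB5
0x27 XOR 0xB5 = 0x92

Answer: 0x92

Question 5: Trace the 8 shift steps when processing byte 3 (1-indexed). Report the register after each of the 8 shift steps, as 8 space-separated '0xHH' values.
Answer: 0x9A 0x33 0x66 0xCC 0x9F 0x39 0x72 0xE4

Derivation:
After byte 1 (0x60): reg=0x27
After byte 2 (0xB5): reg=0xF7
Register before byte 3: 0xF7
After XOR with byte 0xBA: 0x4D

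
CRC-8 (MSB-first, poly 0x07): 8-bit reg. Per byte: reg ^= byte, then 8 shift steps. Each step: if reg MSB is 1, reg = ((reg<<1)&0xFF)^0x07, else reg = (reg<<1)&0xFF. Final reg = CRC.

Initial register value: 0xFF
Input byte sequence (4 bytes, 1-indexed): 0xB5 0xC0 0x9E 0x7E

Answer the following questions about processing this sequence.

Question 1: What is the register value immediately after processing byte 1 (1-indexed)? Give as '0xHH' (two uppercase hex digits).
After byte 1 (0xB5): reg=0xF1

Answer: 0xF1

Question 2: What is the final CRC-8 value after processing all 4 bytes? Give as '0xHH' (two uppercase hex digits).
After byte 1 (0xB5): reg=0xF1
After byte 2 (0xC0): reg=0x97
After byte 3 (0x9E): reg=0x3F
After byte 4 (0x7E): reg=0xC0

Answer: 0xC0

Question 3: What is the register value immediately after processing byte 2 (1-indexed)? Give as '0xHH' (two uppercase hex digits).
After byte 1 (0xB5): reg=0xF1
After byte 2 (0xC0): reg=0x97

Answer: 0x97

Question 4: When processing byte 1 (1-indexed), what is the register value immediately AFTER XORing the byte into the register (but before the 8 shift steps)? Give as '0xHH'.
Answer: 0x4A

Derivation:
Register before byte 1: 0xFF
Byte 1: 0xB5
0xFF XOR 0xB5 = 0x4A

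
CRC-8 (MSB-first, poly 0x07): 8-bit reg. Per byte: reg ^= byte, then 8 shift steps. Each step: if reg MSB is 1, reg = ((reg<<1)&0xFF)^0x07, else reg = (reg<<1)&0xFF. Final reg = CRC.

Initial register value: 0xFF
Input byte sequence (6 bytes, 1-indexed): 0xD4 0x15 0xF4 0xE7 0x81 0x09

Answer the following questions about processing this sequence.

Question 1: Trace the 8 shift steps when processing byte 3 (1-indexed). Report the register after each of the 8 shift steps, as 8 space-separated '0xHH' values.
Answer: 0x4B 0x96 0x2B 0x56 0xAC 0x5F 0xBE 0x7B

Derivation:
After byte 1 (0xD4): reg=0xD1
After byte 2 (0x15): reg=0x52
Register before byte 3: 0x52
After XOR with byte 0xF4: 0xA6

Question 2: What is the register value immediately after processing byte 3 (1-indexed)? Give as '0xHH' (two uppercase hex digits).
Answer: 0x7B

Derivation:
After byte 1 (0xD4): reg=0xD1
After byte 2 (0x15): reg=0x52
After byte 3 (0xF4): reg=0x7B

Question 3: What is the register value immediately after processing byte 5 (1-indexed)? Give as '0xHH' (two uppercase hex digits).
Answer: 0x93

Derivation:
After byte 1 (0xD4): reg=0xD1
After byte 2 (0x15): reg=0x52
After byte 3 (0xF4): reg=0x7B
After byte 4 (0xE7): reg=0xDD
After byte 5 (0x81): reg=0x93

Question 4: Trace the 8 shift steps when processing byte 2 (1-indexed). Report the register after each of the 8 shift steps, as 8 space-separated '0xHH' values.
After byte 1 (0xD4): reg=0xD1
Register before byte 2: 0xD1
After XOR with byte 0x15: 0xC4

Answer: 0x8F 0x19 0x32 0x64 0xC8 0x97 0x29 0x52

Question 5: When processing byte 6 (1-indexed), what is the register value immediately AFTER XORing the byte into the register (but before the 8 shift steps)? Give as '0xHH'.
Register before byte 6: 0x93
Byte 6: 0x09
0x93 XOR 0x09 = 0x9A

Answer: 0x9A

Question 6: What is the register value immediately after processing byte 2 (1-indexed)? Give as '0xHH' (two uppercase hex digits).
After byte 1 (0xD4): reg=0xD1
After byte 2 (0x15): reg=0x52

Answer: 0x52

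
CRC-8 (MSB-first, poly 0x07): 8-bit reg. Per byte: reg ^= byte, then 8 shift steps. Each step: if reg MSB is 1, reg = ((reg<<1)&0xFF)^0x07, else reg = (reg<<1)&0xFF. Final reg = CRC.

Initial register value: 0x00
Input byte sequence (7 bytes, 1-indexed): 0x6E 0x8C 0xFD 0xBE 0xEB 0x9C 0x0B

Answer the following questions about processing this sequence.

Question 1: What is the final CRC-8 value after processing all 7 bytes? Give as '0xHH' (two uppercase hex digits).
Answer: 0x6A

Derivation:
After byte 1 (0x6E): reg=0x0D
After byte 2 (0x8C): reg=0x8E
After byte 3 (0xFD): reg=0x5E
After byte 4 (0xBE): reg=0xAE
After byte 5 (0xEB): reg=0xDC
After byte 6 (0x9C): reg=0xC7
After byte 7 (0x0B): reg=0x6A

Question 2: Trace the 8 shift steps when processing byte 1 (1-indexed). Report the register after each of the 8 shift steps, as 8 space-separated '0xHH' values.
Register before byte 1: 0x00
After XOR with byte 0x6E: 0x6E

Answer: 0xDC 0xBF 0x79 0xF2 0xE3 0xC1 0x85 0x0D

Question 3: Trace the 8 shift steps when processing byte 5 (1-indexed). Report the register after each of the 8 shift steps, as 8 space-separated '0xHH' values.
After byte 1 (0x6E): reg=0x0D
After byte 2 (0x8C): reg=0x8E
After byte 3 (0xFD): reg=0x5E
After byte 4 (0xBE): reg=0xAE
Register before byte 5: 0xAE
After XOR with byte 0xEB: 0x45

Answer: 0x8A 0x13 0x26 0x4C 0x98 0x37 0x6E 0xDC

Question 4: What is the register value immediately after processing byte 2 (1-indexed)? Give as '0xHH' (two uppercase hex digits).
Answer: 0x8E

Derivation:
After byte 1 (0x6E): reg=0x0D
After byte 2 (0x8C): reg=0x8E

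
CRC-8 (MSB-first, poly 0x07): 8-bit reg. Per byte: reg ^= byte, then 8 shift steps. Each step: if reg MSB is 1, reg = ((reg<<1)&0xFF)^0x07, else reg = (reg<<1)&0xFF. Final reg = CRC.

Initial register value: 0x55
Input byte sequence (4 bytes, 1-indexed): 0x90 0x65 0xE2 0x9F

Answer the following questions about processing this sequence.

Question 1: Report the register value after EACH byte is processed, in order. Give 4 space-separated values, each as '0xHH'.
0x55 0x90 0x59 0x5C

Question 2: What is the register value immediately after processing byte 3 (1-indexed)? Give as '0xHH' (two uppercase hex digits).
Answer: 0x59

Derivation:
After byte 1 (0x90): reg=0x55
After byte 2 (0x65): reg=0x90
After byte 3 (0xE2): reg=0x59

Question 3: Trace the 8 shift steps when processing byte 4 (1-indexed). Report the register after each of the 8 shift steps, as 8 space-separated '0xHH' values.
Answer: 0x8B 0x11 0x22 0x44 0x88 0x17 0x2E 0x5C

Derivation:
After byte 1 (0x90): reg=0x55
After byte 2 (0x65): reg=0x90
After byte 3 (0xE2): reg=0x59
Register before byte 4: 0x59
After XOR with byte 0x9F: 0xC6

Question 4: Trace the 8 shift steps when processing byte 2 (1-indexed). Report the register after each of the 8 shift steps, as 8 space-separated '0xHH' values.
After byte 1 (0x90): reg=0x55
Register before byte 2: 0x55
After XOR with byte 0x65: 0x30

Answer: 0x60 0xC0 0x87 0x09 0x12 0x24 0x48 0x90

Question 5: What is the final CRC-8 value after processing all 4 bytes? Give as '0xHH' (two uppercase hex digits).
After byte 1 (0x90): reg=0x55
After byte 2 (0x65): reg=0x90
After byte 3 (0xE2): reg=0x59
After byte 4 (0x9F): reg=0x5C

Answer: 0x5C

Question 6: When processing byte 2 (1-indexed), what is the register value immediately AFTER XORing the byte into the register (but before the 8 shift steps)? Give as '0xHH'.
Answer: 0x30

Derivation:
Register before byte 2: 0x55
Byte 2: 0x65
0x55 XOR 0x65 = 0x30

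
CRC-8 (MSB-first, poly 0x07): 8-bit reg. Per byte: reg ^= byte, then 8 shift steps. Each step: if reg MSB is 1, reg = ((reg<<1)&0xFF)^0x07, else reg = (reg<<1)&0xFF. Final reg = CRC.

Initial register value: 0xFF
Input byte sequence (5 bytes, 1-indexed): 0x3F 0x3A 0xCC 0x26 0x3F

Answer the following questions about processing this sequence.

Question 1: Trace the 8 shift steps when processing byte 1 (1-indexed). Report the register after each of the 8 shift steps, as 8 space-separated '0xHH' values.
Answer: 0x87 0x09 0x12 0x24 0x48 0x90 0x27 0x4E

Derivation:
Register before byte 1: 0xFF
After XOR with byte 0x3F: 0xC0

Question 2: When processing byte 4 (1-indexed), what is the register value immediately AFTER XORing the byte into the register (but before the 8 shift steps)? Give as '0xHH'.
Answer: 0xBA

Derivation:
Register before byte 4: 0x9C
Byte 4: 0x26
0x9C XOR 0x26 = 0xBA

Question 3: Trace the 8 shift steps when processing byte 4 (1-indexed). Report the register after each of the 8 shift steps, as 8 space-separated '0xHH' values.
After byte 1 (0x3F): reg=0x4E
After byte 2 (0x3A): reg=0x4B
After byte 3 (0xCC): reg=0x9C
Register before byte 4: 0x9C
After XOR with byte 0x26: 0xBA

Answer: 0x73 0xE6 0xCB 0x91 0x25 0x4A 0x94 0x2F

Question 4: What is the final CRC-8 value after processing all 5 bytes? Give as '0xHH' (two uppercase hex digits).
After byte 1 (0x3F): reg=0x4E
After byte 2 (0x3A): reg=0x4B
After byte 3 (0xCC): reg=0x9C
After byte 4 (0x26): reg=0x2F
After byte 5 (0x3F): reg=0x70

Answer: 0x70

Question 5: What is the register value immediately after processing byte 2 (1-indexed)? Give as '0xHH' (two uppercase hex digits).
After byte 1 (0x3F): reg=0x4E
After byte 2 (0x3A): reg=0x4B

Answer: 0x4B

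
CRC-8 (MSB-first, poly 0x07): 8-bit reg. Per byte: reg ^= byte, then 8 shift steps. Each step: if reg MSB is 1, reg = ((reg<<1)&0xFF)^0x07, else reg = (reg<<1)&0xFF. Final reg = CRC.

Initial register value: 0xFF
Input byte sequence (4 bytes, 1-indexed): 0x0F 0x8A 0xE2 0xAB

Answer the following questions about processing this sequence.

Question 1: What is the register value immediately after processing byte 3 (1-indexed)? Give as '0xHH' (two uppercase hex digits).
After byte 1 (0x0F): reg=0xDE
After byte 2 (0x8A): reg=0xAB
After byte 3 (0xE2): reg=0xF8

Answer: 0xF8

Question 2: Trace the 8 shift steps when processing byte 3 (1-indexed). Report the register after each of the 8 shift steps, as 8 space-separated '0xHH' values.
Answer: 0x92 0x23 0x46 0x8C 0x1F 0x3E 0x7C 0xF8

Derivation:
After byte 1 (0x0F): reg=0xDE
After byte 2 (0x8A): reg=0xAB
Register before byte 3: 0xAB
After XOR with byte 0xE2: 0x49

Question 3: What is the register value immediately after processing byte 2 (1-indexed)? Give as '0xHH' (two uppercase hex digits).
Answer: 0xAB

Derivation:
After byte 1 (0x0F): reg=0xDE
After byte 2 (0x8A): reg=0xAB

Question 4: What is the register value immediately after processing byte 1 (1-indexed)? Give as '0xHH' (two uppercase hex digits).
After byte 1 (0x0F): reg=0xDE

Answer: 0xDE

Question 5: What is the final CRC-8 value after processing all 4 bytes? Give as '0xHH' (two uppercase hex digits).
Answer: 0xBE

Derivation:
After byte 1 (0x0F): reg=0xDE
After byte 2 (0x8A): reg=0xAB
After byte 3 (0xE2): reg=0xF8
After byte 4 (0xAB): reg=0xBE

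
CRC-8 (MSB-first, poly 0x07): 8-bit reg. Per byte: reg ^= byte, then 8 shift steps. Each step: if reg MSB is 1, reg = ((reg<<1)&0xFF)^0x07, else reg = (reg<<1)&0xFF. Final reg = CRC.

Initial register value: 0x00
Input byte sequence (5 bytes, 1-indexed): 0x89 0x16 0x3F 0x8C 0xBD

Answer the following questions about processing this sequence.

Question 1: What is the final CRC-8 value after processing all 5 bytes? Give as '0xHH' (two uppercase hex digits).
After byte 1 (0x89): reg=0xB6
After byte 2 (0x16): reg=0x69
After byte 3 (0x3F): reg=0xA5
After byte 4 (0x8C): reg=0xDF
After byte 5 (0xBD): reg=0x29

Answer: 0x29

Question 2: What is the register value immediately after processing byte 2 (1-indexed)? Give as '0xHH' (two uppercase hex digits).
Answer: 0x69

Derivation:
After byte 1 (0x89): reg=0xB6
After byte 2 (0x16): reg=0x69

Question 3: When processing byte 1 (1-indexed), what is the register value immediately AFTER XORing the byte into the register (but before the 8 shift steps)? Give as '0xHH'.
Answer: 0x89

Derivation:
Register before byte 1: 0x00
Byte 1: 0x89
0x00 XOR 0x89 = 0x89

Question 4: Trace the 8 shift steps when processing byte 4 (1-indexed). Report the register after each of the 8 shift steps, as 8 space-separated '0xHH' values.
After byte 1 (0x89): reg=0xB6
After byte 2 (0x16): reg=0x69
After byte 3 (0x3F): reg=0xA5
Register before byte 4: 0xA5
After XOR with byte 0x8C: 0x29

Answer: 0x52 0xA4 0x4F 0x9E 0x3B 0x76 0xEC 0xDF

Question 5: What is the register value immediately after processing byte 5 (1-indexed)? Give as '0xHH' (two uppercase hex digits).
Answer: 0x29

Derivation:
After byte 1 (0x89): reg=0xB6
After byte 2 (0x16): reg=0x69
After byte 3 (0x3F): reg=0xA5
After byte 4 (0x8C): reg=0xDF
After byte 5 (0xBD): reg=0x29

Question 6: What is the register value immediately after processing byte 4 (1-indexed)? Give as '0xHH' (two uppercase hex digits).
After byte 1 (0x89): reg=0xB6
After byte 2 (0x16): reg=0x69
After byte 3 (0x3F): reg=0xA5
After byte 4 (0x8C): reg=0xDF

Answer: 0xDF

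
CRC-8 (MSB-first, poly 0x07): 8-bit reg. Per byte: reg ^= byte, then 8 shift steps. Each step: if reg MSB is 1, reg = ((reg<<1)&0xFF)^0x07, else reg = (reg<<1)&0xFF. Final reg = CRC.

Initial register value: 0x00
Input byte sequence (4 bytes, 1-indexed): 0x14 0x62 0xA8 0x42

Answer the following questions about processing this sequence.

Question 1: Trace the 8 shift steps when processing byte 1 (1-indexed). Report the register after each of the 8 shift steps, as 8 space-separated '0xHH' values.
Answer: 0x28 0x50 0xA0 0x47 0x8E 0x1B 0x36 0x6C

Derivation:
Register before byte 1: 0x00
After XOR with byte 0x14: 0x14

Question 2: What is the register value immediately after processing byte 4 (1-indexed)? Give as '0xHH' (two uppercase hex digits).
After byte 1 (0x14): reg=0x6C
After byte 2 (0x62): reg=0x2A
After byte 3 (0xA8): reg=0x87
After byte 4 (0x42): reg=0x55

Answer: 0x55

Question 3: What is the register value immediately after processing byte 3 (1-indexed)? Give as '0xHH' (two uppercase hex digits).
After byte 1 (0x14): reg=0x6C
After byte 2 (0x62): reg=0x2A
After byte 3 (0xA8): reg=0x87

Answer: 0x87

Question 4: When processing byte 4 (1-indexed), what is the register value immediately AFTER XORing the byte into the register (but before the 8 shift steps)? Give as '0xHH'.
Answer: 0xC5

Derivation:
Register before byte 4: 0x87
Byte 4: 0x42
0x87 XOR 0x42 = 0xC5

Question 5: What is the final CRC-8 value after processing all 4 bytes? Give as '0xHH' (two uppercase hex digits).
Answer: 0x55

Derivation:
After byte 1 (0x14): reg=0x6C
After byte 2 (0x62): reg=0x2A
After byte 3 (0xA8): reg=0x87
After byte 4 (0x42): reg=0x55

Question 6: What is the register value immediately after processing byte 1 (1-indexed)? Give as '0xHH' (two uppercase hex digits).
After byte 1 (0x14): reg=0x6C

Answer: 0x6C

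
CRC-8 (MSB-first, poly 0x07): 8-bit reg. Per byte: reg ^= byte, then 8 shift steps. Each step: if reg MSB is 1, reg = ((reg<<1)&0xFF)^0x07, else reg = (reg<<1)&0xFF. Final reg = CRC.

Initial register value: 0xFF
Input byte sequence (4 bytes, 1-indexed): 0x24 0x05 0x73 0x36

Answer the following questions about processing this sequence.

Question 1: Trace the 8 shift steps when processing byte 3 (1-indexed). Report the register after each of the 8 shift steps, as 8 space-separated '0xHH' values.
Answer: 0x8A 0x13 0x26 0x4C 0x98 0x37 0x6E 0xDC

Derivation:
After byte 1 (0x24): reg=0x0F
After byte 2 (0x05): reg=0x36
Register before byte 3: 0x36
After XOR with byte 0x73: 0x45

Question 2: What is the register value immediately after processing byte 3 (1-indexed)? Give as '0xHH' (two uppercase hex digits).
Answer: 0xDC

Derivation:
After byte 1 (0x24): reg=0x0F
After byte 2 (0x05): reg=0x36
After byte 3 (0x73): reg=0xDC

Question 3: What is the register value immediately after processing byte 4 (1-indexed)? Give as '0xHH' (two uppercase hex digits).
After byte 1 (0x24): reg=0x0F
After byte 2 (0x05): reg=0x36
After byte 3 (0x73): reg=0xDC
After byte 4 (0x36): reg=0x98

Answer: 0x98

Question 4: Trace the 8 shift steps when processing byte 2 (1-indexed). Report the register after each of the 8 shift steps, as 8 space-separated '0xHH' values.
Answer: 0x14 0x28 0x50 0xA0 0x47 0x8E 0x1B 0x36

Derivation:
After byte 1 (0x24): reg=0x0F
Register before byte 2: 0x0F
After XOR with byte 0x05: 0x0A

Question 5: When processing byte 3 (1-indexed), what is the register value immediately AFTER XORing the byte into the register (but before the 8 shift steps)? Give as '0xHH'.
Register before byte 3: 0x36
Byte 3: 0x73
0x36 XOR 0x73 = 0x45

Answer: 0x45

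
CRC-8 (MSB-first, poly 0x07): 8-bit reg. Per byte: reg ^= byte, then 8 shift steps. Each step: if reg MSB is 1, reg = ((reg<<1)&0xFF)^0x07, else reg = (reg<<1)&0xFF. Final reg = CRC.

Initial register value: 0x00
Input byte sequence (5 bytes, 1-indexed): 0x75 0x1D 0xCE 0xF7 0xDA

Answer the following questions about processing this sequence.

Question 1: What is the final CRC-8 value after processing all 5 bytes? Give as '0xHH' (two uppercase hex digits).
After byte 1 (0x75): reg=0x4C
After byte 2 (0x1D): reg=0xB0
After byte 3 (0xCE): reg=0x7D
After byte 4 (0xF7): reg=0xBF
After byte 5 (0xDA): reg=0x3C

Answer: 0x3C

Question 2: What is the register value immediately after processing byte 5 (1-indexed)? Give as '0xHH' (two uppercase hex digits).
Answer: 0x3C

Derivation:
After byte 1 (0x75): reg=0x4C
After byte 2 (0x1D): reg=0xB0
After byte 3 (0xCE): reg=0x7D
After byte 4 (0xF7): reg=0xBF
After byte 5 (0xDA): reg=0x3C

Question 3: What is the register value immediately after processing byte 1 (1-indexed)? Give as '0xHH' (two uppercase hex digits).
Answer: 0x4C

Derivation:
After byte 1 (0x75): reg=0x4C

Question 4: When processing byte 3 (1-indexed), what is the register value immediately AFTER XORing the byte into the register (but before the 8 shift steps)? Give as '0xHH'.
Register before byte 3: 0xB0
Byte 3: 0xCE
0xB0 XOR 0xCE = 0x7E

Answer: 0x7E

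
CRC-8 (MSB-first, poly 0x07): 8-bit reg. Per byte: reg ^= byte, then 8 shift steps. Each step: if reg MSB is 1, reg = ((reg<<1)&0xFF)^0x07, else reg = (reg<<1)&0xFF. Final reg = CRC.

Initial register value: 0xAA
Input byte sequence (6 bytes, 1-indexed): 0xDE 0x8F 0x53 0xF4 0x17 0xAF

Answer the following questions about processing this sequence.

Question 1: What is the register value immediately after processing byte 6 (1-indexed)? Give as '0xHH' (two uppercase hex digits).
After byte 1 (0xDE): reg=0x4B
After byte 2 (0x8F): reg=0x52
After byte 3 (0x53): reg=0x07
After byte 4 (0xF4): reg=0xD7
After byte 5 (0x17): reg=0x4E
After byte 6 (0xAF): reg=0xA9

Answer: 0xA9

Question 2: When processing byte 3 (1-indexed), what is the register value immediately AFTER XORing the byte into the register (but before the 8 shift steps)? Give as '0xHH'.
Register before byte 3: 0x52
Byte 3: 0x53
0x52 XOR 0x53 = 0x01

Answer: 0x01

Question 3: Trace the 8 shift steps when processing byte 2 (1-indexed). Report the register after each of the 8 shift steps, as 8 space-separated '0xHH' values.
After byte 1 (0xDE): reg=0x4B
Register before byte 2: 0x4B
After XOR with byte 0x8F: 0xC4

Answer: 0x8F 0x19 0x32 0x64 0xC8 0x97 0x29 0x52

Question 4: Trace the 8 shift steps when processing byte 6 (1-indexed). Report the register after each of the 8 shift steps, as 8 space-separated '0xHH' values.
Answer: 0xC5 0x8D 0x1D 0x3A 0x74 0xE8 0xD7 0xA9

Derivation:
After byte 1 (0xDE): reg=0x4B
After byte 2 (0x8F): reg=0x52
After byte 3 (0x53): reg=0x07
After byte 4 (0xF4): reg=0xD7
After byte 5 (0x17): reg=0x4E
Register before byte 6: 0x4E
After XOR with byte 0xAF: 0xE1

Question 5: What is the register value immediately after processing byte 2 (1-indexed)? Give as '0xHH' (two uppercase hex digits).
After byte 1 (0xDE): reg=0x4B
After byte 2 (0x8F): reg=0x52

Answer: 0x52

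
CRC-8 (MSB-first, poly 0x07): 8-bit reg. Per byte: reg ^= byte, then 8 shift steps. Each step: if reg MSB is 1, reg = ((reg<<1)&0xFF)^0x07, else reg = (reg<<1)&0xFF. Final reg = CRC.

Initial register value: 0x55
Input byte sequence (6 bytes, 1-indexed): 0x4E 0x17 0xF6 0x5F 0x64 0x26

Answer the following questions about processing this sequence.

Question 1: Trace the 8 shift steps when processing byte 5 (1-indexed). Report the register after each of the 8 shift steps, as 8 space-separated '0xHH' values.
Answer: 0x9D 0x3D 0x7A 0xF4 0xEF 0xD9 0xB5 0x6D

Derivation:
After byte 1 (0x4E): reg=0x41
After byte 2 (0x17): reg=0xA5
After byte 3 (0xF6): reg=0xBE
After byte 4 (0x5F): reg=0xA9
Register before byte 5: 0xA9
After XOR with byte 0x64: 0xCD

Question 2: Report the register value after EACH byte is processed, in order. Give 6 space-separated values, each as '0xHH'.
0x41 0xA5 0xBE 0xA9 0x6D 0xF6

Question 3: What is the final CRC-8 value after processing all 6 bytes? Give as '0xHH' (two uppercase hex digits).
Answer: 0xF6

Derivation:
After byte 1 (0x4E): reg=0x41
After byte 2 (0x17): reg=0xA5
After byte 3 (0xF6): reg=0xBE
After byte 4 (0x5F): reg=0xA9
After byte 5 (0x64): reg=0x6D
After byte 6 (0x26): reg=0xF6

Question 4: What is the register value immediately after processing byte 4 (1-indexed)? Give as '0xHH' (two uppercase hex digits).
After byte 1 (0x4E): reg=0x41
After byte 2 (0x17): reg=0xA5
After byte 3 (0xF6): reg=0xBE
After byte 4 (0x5F): reg=0xA9

Answer: 0xA9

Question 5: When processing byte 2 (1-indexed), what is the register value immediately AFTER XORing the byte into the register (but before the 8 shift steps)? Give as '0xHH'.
Answer: 0x56

Derivation:
Register before byte 2: 0x41
Byte 2: 0x17
0x41 XOR 0x17 = 0x56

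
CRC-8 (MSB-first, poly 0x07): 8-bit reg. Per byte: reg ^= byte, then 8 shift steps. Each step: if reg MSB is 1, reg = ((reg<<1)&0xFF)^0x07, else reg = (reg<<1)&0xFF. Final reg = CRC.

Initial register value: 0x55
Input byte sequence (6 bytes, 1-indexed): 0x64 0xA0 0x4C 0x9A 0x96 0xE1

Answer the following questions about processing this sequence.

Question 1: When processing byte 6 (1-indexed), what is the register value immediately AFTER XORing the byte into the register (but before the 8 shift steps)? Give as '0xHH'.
Register before byte 6: 0x3F
Byte 6: 0xE1
0x3F XOR 0xE1 = 0xDE

Answer: 0xDE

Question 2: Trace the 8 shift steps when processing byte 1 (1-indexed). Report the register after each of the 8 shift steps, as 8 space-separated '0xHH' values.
Register before byte 1: 0x55
After XOR with byte 0x64: 0x31

Answer: 0x62 0xC4 0x8F 0x19 0x32 0x64 0xC8 0x97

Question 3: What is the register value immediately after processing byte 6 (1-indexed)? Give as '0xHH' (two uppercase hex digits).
Answer: 0x14

Derivation:
After byte 1 (0x64): reg=0x97
After byte 2 (0xA0): reg=0x85
After byte 3 (0x4C): reg=0x71
After byte 4 (0x9A): reg=0x9F
After byte 5 (0x96): reg=0x3F
After byte 6 (0xE1): reg=0x14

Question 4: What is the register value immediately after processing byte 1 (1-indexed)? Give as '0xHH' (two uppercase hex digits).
Answer: 0x97

Derivation:
After byte 1 (0x64): reg=0x97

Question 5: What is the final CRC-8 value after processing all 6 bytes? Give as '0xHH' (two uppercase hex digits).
Answer: 0x14

Derivation:
After byte 1 (0x64): reg=0x97
After byte 2 (0xA0): reg=0x85
After byte 3 (0x4C): reg=0x71
After byte 4 (0x9A): reg=0x9F
After byte 5 (0x96): reg=0x3F
After byte 6 (0xE1): reg=0x14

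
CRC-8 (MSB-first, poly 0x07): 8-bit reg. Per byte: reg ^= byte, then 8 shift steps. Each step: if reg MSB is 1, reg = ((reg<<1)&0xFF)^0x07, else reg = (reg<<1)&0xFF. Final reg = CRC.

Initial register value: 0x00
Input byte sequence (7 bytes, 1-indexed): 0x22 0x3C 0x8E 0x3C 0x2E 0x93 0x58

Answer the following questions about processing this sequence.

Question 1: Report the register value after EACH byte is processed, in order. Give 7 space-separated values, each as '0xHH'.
0xEE 0x30 0x33 0x2D 0x09 0xCF 0xEC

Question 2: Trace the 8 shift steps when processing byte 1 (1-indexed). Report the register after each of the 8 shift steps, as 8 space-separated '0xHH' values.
Register before byte 1: 0x00
After XOR with byte 0x22: 0x22

Answer: 0x44 0x88 0x17 0x2E 0x5C 0xB8 0x77 0xEE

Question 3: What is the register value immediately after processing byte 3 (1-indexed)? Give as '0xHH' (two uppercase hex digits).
Answer: 0x33

Derivation:
After byte 1 (0x22): reg=0xEE
After byte 2 (0x3C): reg=0x30
After byte 3 (0x8E): reg=0x33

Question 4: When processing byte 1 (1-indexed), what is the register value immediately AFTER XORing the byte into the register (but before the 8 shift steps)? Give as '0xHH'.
Register before byte 1: 0x00
Byte 1: 0x22
0x00 XOR 0x22 = 0x22

Answer: 0x22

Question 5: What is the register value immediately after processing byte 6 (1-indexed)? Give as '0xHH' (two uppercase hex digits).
After byte 1 (0x22): reg=0xEE
After byte 2 (0x3C): reg=0x30
After byte 3 (0x8E): reg=0x33
After byte 4 (0x3C): reg=0x2D
After byte 5 (0x2E): reg=0x09
After byte 6 (0x93): reg=0xCF

Answer: 0xCF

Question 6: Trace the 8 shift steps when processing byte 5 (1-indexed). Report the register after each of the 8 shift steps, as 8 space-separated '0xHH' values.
Answer: 0x06 0x0C 0x18 0x30 0x60 0xC0 0x87 0x09

Derivation:
After byte 1 (0x22): reg=0xEE
After byte 2 (0x3C): reg=0x30
After byte 3 (0x8E): reg=0x33
After byte 4 (0x3C): reg=0x2D
Register before byte 5: 0x2D
After XOR with byte 0x2E: 0x03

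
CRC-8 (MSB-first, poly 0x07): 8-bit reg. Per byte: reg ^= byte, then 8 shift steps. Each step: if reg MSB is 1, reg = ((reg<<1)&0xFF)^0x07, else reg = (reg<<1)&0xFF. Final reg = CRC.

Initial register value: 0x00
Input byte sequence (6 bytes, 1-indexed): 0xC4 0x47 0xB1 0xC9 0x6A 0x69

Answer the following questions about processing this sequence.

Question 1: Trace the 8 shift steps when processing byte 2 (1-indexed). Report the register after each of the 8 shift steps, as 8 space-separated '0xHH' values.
Answer: 0x2A 0x54 0xA8 0x57 0xAE 0x5B 0xB6 0x6B

Derivation:
After byte 1 (0xC4): reg=0x52
Register before byte 2: 0x52
After XOR with byte 0x47: 0x15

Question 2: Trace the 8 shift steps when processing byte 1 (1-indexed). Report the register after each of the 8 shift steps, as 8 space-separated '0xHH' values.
Register before byte 1: 0x00
After XOR with byte 0xC4: 0xC4

Answer: 0x8F 0x19 0x32 0x64 0xC8 0x97 0x29 0x52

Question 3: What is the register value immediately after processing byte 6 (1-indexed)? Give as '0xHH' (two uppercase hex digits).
Answer: 0x89

Derivation:
After byte 1 (0xC4): reg=0x52
After byte 2 (0x47): reg=0x6B
After byte 3 (0xB1): reg=0x08
After byte 4 (0xC9): reg=0x49
After byte 5 (0x6A): reg=0xE9
After byte 6 (0x69): reg=0x89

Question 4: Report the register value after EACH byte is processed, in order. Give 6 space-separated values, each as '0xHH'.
0x52 0x6B 0x08 0x49 0xE9 0x89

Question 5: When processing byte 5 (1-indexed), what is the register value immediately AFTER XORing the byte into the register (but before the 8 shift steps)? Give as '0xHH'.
Register before byte 5: 0x49
Byte 5: 0x6A
0x49 XOR 0x6A = 0x23

Answer: 0x23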